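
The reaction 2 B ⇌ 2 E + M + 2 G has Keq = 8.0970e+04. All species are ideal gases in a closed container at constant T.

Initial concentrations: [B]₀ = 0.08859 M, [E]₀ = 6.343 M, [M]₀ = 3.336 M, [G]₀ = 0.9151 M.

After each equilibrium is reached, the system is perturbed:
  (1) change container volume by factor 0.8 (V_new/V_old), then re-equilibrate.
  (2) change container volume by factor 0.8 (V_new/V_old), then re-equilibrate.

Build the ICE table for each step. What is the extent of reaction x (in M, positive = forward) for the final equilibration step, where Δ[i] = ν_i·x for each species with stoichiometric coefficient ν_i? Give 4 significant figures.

x = -0.01541 M

Q₀ = 1.4321e+04 vs Keq = 8.0970e+04 ⇒ Q<K, forward
Step 1:
                    B           E           M           G
  I           0.08859       6.343       3.336      0.9151
  C          -0.04889     0.04889     0.02445     0.04889
  E            0.0397       6.392        3.36       0.964
  solve Keq expr → x = 0.02445; check Q = 8.0970e+04
Then change container volume by factor 0.8 (V_new/V_old).
Step 2:
                    B           E           M           G
  I           0.04962        7.99       4.201       1.205
  C           0.01843    -0.01843   -0.009216    -0.01843
  E           0.06805       7.971       4.191       1.187
  solve Keq expr → x = -0.009216; check Q = 8.0970e+04
Then change container volume by factor 0.8 (V_new/V_old).
Step 3:
                    B           E           M           G
  I           0.08507       9.964       5.239       1.483
  C           0.03082    -0.03082    -0.01541    -0.03082
  E            0.1159       9.933       5.224       1.452
  solve Keq expr → x = -0.01541; check Q = 8.0970e+04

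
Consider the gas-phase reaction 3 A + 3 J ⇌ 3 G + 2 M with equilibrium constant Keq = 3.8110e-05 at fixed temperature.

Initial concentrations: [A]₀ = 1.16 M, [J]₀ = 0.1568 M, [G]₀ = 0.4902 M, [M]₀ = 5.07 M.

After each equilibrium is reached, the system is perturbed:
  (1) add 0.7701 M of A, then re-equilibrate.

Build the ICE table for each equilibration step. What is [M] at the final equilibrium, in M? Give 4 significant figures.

Q₀ = 503.2 vs Keq = 3.8110e-05 ⇒ Q>K, reverse
Step 1:
                    A           J           G           M
  Initial        1.16      0.1568      0.4902        5.07
  Change       0.4778      0.4778     -0.4778     -0.3185
  Equil         1.638      0.6346     0.01238       4.751
  solve Keq expr → x = -0.1593; check Q = 3.8110e-05
Then add 0.7701 M of A.
Step 2:
                    A           J           G           M
  Initial       2.408      0.6346     0.01238       4.751
  Change    -0.005607   -0.005607    0.005607    0.003738
  Equil         2.402       0.629     0.01798       4.755
  solve Keq expr → x = 0.001869; check Q = 3.8110e-05

[M]_eq = 4.755 M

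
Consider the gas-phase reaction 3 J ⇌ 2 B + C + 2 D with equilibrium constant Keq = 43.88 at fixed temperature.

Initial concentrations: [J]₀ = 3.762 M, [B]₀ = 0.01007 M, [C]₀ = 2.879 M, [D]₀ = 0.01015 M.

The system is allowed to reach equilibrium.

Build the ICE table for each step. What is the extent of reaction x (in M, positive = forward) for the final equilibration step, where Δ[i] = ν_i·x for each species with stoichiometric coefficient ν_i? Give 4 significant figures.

x = 0.9194 M

Q₀ = 5.6491e-10 vs Keq = 43.88 ⇒ Q<K, forward
Step 1:
                  J         B         C         D
  init        3.762   0.01007     2.879   0.01015
  Δ          -2.758     1.839    0.9194     1.839
  eq          1.004     1.849     3.798     1.849
  solve Keq expr → x = 0.9194; check Q = 43.88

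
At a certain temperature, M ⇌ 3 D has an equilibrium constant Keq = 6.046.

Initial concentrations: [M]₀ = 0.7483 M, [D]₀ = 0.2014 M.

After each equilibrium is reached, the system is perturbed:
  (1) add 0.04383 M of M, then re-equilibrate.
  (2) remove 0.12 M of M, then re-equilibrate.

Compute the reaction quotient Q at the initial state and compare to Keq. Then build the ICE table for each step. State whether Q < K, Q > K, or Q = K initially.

Q₀ = 0.01092; Q < K (proceeds forward)

Q₀ = 0.01092 vs Keq = 6.046 ⇒ Q<K, forward
Step 1:
                    M           D
  I            0.7483      0.2014
  C           -0.3715       1.114
  E            0.3768       1.316
  solve Keq expr → x = 0.3715; check Q = 6.046
Then add 0.04383 M of M.
Step 2:
                    M           D
  I            0.4207       1.316
  C          -0.01201     0.03604
  E            0.4086       1.352
  solve Keq expr → x = 0.01201; check Q = 6.046
Then remove 0.12 M of M.
Step 3:
                    M           D
  I            0.2886       1.352
  C           0.03409     -0.1023
  E            0.3227        1.25
  solve Keq expr → x = -0.03409; check Q = 6.046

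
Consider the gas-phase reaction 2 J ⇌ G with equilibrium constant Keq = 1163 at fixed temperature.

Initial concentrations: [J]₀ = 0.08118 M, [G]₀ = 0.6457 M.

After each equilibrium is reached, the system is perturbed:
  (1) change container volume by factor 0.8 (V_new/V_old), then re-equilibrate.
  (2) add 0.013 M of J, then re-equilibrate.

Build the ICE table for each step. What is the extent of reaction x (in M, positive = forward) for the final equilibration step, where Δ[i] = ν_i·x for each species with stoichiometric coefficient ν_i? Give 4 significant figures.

Q₀ = 97.98 vs Keq = 1163 ⇒ Q<K, forward
Step 1:
                  J         G
  init      0.08118    0.6457
  Δ         -0.0571   0.02855
  eq        0.02408    0.6743
  solve Keq expr → x = 0.02855; check Q = 1163
Then change container volume by factor 0.8 (V_new/V_old).
Step 2:
                  J         G
  init       0.0301    0.8428
  Δ       -0.003152  0.001576
  eq        0.02695    0.8444
  solve Keq expr → x = 0.001576; check Q = 1163
Then add 0.013 M of J.
Step 3:
                  J         G
  init      0.03995    0.8444
  Δ         -0.0129  0.006449
  eq        0.02705    0.8508
  solve Keq expr → x = 0.006449; check Q = 1163

x = 0.006449 M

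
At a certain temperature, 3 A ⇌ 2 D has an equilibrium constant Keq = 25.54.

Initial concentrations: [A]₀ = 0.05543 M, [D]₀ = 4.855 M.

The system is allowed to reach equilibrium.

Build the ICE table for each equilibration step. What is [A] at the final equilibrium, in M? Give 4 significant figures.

Q₀ = 1.3840e+05 vs Keq = 25.54 ⇒ Q>K, reverse
Step 1:
                    A           D
  I           0.05543       4.855
  C            0.8416     -0.5611
  E            0.8971       4.294
  solve Keq expr → x = -0.2805; check Q = 25.54

[A]_eq = 0.8971 M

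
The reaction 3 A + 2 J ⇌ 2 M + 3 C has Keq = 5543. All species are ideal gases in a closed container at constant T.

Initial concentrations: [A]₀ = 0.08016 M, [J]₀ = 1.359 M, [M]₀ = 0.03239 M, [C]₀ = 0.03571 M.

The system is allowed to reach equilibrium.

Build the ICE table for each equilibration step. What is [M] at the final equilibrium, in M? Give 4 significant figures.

Q₀ = 5.0220e-05 vs Keq = 5543 ⇒ Q<K, forward
Step 1:
                   A          J          M          C
  Initial    0.08016      1.359    0.03239    0.03571
  Change    -0.07911   -0.05274    0.05274    0.07911
  Equil     0.001051      1.306    0.08513     0.1148
  solve Keq expr → x = 0.02637; check Q = 5543

[M]_eq = 0.08513 M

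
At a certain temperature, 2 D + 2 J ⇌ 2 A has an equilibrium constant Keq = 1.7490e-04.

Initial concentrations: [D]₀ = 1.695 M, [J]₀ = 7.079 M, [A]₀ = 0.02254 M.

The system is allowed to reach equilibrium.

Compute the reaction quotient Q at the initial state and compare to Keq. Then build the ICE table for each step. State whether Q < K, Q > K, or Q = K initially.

Q₀ = 3.5288e-06 vs Keq = 1.7490e-04 ⇒ Q<K, forward
Step 1:
                  D         J         A
  I           1.695     7.079   0.02254
  C         -0.1222   -0.1222    0.1222
  E           1.573     6.957    0.1447
  solve Keq expr → x = 0.06108; check Q = 1.7490e-04

Q₀ = 3.5288e-06; Q < K (proceeds forward)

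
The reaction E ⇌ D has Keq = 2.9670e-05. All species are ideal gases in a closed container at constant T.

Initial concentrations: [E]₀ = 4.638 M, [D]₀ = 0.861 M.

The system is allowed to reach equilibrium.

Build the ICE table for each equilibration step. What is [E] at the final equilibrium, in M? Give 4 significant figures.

[E]_eq = 5.499 M

Q₀ = 0.1856 vs Keq = 2.9670e-05 ⇒ Q>K, reverse
Step 1:
                   E          D
  Initial      4.638      0.861
  Change      0.8608    -0.8608
  Equil        5.499 1.6315e-04
  solve Keq expr → x = -0.8608; check Q = 2.9670e-05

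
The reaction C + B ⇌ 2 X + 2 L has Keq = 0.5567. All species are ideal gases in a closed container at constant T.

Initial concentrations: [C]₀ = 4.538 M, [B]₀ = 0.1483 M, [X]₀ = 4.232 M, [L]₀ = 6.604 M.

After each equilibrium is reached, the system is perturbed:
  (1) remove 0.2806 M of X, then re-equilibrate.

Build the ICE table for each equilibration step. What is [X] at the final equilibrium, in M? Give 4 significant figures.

[X]_eq = 0.7266 M

Q₀ = 1161 vs Keq = 0.5567 ⇒ Q>K, reverse
Step 1:
                   C          B          X          L
  init         4.538     0.1483      4.232      6.604
  Δ            1.715      1.715      -3.43      -3.43
  eq           6.253      1.863     0.8023      3.174
  solve Keq expr → x = -1.715; check Q = 0.5567
Then remove 0.2806 M of X.
Step 2:
                   C          B          X          L
  init         6.253      1.863     0.5217      3.174
  Δ          -0.1025    -0.1025     0.2049     0.2049
  eq            6.15      1.761     0.7266      3.379
  solve Keq expr → x = 0.1025; check Q = 0.5567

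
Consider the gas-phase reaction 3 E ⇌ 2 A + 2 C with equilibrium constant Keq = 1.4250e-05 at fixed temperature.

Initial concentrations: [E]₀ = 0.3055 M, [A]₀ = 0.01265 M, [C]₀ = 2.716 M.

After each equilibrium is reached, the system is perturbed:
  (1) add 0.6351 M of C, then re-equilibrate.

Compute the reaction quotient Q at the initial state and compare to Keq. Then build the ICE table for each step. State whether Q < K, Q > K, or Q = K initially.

Q₀ = 0.0414; Q > K (proceeds reverse)

Q₀ = 0.0414 vs Keq = 1.4250e-05 ⇒ Q>K, reverse
Step 1:
                  E         A         C
  I          0.3055   0.01265     2.716
  C         0.01859  -0.01239  -0.01239
  E          0.3241 2.5761e-04     2.704
  solve Keq expr → x = -0.006196; check Q = 1.4250e-05
Then add 0.6351 M of C.
Step 2:
                  E         A         C
  I          0.3241 2.5761e-04     3.339
  C       7.3394e-05 -4.8929e-05 -4.8929e-05
  E          0.3242 2.0868e-04     3.339
  solve Keq expr → x = -2.4465e-05; check Q = 1.4250e-05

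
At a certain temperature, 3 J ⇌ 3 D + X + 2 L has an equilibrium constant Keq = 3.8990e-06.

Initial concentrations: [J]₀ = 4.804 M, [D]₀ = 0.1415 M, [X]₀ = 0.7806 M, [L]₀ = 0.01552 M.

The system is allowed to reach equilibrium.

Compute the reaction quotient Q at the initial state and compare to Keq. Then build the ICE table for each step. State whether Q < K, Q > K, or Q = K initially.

Q₀ = 4.8048e-09; Q < K (proceeds forward)

Q₀ = 4.8048e-09 vs Keq = 3.8990e-06 ⇒ Q<K, forward
Step 1:
                  J         D         X         L
  init        4.804    0.1415    0.7806   0.01552
  Δ         -0.1662    0.1662   0.05541    0.1108
  eq          4.638    0.3077     0.836    0.1263
  solve Keq expr → x = 0.05541; check Q = 3.8990e-06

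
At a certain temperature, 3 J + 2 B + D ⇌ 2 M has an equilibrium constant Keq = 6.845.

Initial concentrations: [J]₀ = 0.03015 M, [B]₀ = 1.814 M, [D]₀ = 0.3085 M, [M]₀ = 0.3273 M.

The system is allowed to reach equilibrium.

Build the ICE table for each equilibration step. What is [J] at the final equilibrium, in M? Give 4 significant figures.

[J]_eq = 0.1794 M

Q₀ = 3850 vs Keq = 6.845 ⇒ Q>K, reverse
Step 1:
                  J         B         D         M
  init      0.03015     1.814    0.3085    0.3273
  Δ          0.1493   0.09953   0.04976  -0.09953
  eq         0.1794     1.914    0.3583    0.2278
  solve Keq expr → x = -0.04976; check Q = 6.845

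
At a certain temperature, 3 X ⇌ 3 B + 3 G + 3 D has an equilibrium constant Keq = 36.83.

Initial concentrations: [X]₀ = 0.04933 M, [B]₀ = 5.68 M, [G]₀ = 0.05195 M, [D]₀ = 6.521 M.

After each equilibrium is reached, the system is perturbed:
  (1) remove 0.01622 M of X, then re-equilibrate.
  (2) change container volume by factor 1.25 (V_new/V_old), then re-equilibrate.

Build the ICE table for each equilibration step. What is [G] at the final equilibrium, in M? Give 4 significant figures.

[G]_eq = 0.008476 M

Q₀ = 5.9349e+04 vs Keq = 36.83 ⇒ Q>K, reverse
Step 1:
                    X           B           G           D
  init        0.04933        5.68     0.05195       6.521
  Δ           0.04349    -0.04349    -0.04349    -0.04349
  eq          0.09282       5.637    0.008459       6.478
  solve Keq expr → x = -0.0145; check Q = 36.83
Then remove 0.01622 M of X.
Step 2:
                    X           B           G           D
  init         0.0766       5.637    0.008459       6.478
  Δ          0.001352   -0.001352   -0.001352   -0.001352
  eq          0.07795       5.635    0.007107       6.476
  solve Keq expr → x = -4.5057e-04; check Q = 36.83
Then change container volume by factor 1.25 (V_new/V_old).
Step 3:
                    X           B           G           D
  init        0.06236       4.508    0.005685       5.181
  Δ         -0.002791    0.002791    0.002791    0.002791
  eq          0.05957       4.511    0.008476       5.184
  solve Keq expr → x = 9.3024e-04; check Q = 36.83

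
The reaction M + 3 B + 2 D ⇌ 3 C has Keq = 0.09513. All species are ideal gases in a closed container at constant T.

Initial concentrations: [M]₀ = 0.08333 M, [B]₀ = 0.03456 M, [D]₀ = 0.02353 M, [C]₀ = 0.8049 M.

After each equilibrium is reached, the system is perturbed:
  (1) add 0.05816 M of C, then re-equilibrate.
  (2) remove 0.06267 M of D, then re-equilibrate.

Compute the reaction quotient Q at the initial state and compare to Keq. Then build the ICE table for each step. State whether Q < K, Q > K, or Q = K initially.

Q₀ = 2.7382e+08; Q > K (proceeds reverse)

Q₀ = 2.7382e+08 vs Keq = 0.09513 ⇒ Q>K, reverse
Step 1:
                   M          B          D          C
  I          0.08333    0.03456    0.02353     0.8049
  C           0.2243     0.6728     0.4485    -0.6728
  E           0.3076     0.7073      0.472     0.1321
  solve Keq expr → x = -0.2243; check Q = 0.09513
Then add 0.05816 M of C.
Step 2:
                   M          B          D          C
  I           0.3076     0.7073      0.472     0.1903
  C          0.01416    0.04248    0.02832   -0.04248
  E           0.3217     0.7498     0.5004     0.1478
  solve Keq expr → x = -0.01416; check Q = 0.09513
Then remove 0.06267 M of D.
Step 3:
                   M          B          D          C
  I           0.3217     0.7498     0.4377     0.1478
  C         0.003077   0.009232   0.006155  -0.009232
  E           0.3248      0.759     0.4438     0.1386
  solve Keq expr → x = -0.003077; check Q = 0.09513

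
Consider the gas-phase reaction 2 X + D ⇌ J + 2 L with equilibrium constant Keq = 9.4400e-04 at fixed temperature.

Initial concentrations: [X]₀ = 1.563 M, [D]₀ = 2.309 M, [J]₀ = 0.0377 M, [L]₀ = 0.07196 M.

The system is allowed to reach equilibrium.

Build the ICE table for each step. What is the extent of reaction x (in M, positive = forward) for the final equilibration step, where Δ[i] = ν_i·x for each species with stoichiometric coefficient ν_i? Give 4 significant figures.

Q₀ = 3.4608e-05 vs Keq = 9.4400e-04 ⇒ Q<K, forward
Step 1:
                   X          D          J          L
  init         1.563      2.309     0.0377    0.07196
  Δ          -0.1323   -0.06616    0.06616     0.1323
  eq           1.431      2.243     0.1039     0.2043
  solve Keq expr → x = 0.06616; check Q = 9.4400e-04

x = 0.06616 M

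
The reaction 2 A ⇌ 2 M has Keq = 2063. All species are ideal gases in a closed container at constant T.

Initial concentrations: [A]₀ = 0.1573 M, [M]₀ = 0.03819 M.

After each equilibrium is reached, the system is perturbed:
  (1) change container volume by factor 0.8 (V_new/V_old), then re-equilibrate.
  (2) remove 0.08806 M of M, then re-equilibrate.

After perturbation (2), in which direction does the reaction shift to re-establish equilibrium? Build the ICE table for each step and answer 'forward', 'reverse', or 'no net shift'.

Direction: forward

Q₀ = 0.05894 vs Keq = 2063 ⇒ Q<K, forward
Step 1:
                  A         M
  Initial    0.1573   0.03819
  Change    -0.1531    0.1531
  Equil    0.004211    0.1913
  solve Keq expr → x = 0.07654; check Q = 2063
Then change container volume by factor 0.8 (V_new/V_old).
Step 2:
                  A         M
  Initial  0.005264    0.2391
  Change          0         0
  Equil    0.005264    0.2391
  solve Keq expr → x = 0; check Q = 2063
Then remove 0.08806 M of M.
Step 3:
                  A         M
  Initial  0.005264     0.151
  Change  -0.001897  0.001897
  Equil    0.003367    0.1529
  solve Keq expr → x = 9.4851e-04; check Q = 2063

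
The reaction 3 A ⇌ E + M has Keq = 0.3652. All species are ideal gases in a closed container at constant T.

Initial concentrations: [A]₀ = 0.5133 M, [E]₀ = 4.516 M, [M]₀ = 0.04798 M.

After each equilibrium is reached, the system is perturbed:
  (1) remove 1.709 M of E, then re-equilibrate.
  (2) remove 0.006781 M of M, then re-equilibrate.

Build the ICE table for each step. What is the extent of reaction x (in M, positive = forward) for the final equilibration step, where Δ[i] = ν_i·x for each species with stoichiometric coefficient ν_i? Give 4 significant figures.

x = 0.004857 M

Q₀ = 1.602 vs Keq = 0.3652 ⇒ Q>K, reverse
Step 1:
                   A          E          M
  init        0.5133      4.516    0.04798
  Δ          0.09025   -0.03008   -0.03008
  eq          0.6035      4.486     0.0179
  solve Keq expr → x = -0.03008; check Q = 0.3652
Then remove 1.709 M of E.
Step 2:
                   A          E          M
  init        0.6035      2.777     0.0179
  Δ         -0.02321   0.007735   0.007735
  eq          0.5803      2.785    0.02563
  solve Keq expr → x = 0.007735; check Q = 0.3652
Then remove 0.006781 M of M.
Step 3:
                   A          E          M
  init        0.5803      2.785    0.01885
  Δ         -0.01457   0.004857   0.004857
  eq          0.5658       2.79    0.02371
  solve Keq expr → x = 0.004857; check Q = 0.3652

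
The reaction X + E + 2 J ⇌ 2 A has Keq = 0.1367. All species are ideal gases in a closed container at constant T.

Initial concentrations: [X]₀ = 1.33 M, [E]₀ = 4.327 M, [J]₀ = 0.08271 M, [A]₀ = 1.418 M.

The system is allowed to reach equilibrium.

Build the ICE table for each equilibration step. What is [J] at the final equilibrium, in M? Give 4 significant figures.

[J]_eq = 0.7402 M

Q₀ = 51.07 vs Keq = 0.1367 ⇒ Q>K, reverse
Step 1:
                  X         E         J         A
  I            1.33     4.327   0.08271     1.418
  C          0.3287    0.3287    0.6575   -0.6575
  E           1.659     4.656    0.7402    0.7605
  solve Keq expr → x = -0.3287; check Q = 0.1367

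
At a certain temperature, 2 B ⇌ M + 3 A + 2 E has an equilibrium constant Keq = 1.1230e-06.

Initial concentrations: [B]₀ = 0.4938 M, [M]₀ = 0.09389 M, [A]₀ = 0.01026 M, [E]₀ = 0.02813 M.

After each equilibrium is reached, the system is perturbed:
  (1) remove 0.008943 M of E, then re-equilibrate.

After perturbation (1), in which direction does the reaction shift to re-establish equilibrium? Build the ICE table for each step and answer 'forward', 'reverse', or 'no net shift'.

Q₀ = 3.2908e-10 vs Keq = 1.1230e-06 ⇒ Q<K, forward
Step 1:
                  B         M         A         E
  init       0.4938   0.09389   0.01026   0.02813
  Δ        -0.04232   0.02116   0.06348   0.04232
  eq         0.4515     0.115   0.07374   0.07045
  solve Keq expr → x = 0.02116; check Q = 1.1230e-06
Then remove 0.008943 M of E.
Step 2:
                  B         M         A         E
  init       0.4515     0.115   0.07374    0.0615
  Δ       -0.002716  0.001358  0.004073  0.002716
  eq         0.4488    0.1164   0.07781   0.06422
  solve Keq expr → x = 0.001358; check Q = 1.1230e-06

Direction: forward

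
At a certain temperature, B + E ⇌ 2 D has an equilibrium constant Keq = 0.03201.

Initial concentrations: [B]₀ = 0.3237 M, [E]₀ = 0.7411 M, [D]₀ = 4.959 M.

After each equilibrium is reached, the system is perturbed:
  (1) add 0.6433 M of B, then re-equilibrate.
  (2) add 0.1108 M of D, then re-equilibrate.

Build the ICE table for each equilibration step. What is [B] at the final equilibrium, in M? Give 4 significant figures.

Q₀ = 102.5 vs Keq = 0.03201 ⇒ Q>K, reverse
Step 1:
                    B           E           D
  I            0.3237      0.7411       4.959
  C             2.233       2.233      -4.466
  E             2.557       2.974      0.4933
  solve Keq expr → x = -2.233; check Q = 0.03201
Then add 0.6433 M of B.
Step 2:
                    B           E           D
  I               3.2       2.974      0.4933
  C          -0.02689    -0.02689     0.05377
  E             3.173       2.947      0.5471
  solve Keq expr → x = 0.02689; check Q = 0.03201
Then add 0.1108 M of D.
Step 3:
                    B           E           D
  I             3.173       2.947      0.6579
  C           0.05085     0.05085     -0.1017
  E             3.224       2.998      0.5562
  solve Keq expr → x = -0.05085; check Q = 0.03201

[B]_eq = 3.224 M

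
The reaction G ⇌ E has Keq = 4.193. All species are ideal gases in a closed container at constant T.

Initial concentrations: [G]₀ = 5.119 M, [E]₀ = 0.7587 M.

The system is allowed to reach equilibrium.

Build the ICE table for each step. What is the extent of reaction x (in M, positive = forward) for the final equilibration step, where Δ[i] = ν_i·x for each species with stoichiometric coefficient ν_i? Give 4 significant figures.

x = 3.987 M

Q₀ = 0.1482 vs Keq = 4.193 ⇒ Q<K, forward
Step 1:
                    G           E
  I             5.119      0.7587
  C            -3.987       3.987
  E             1.132       4.746
  solve Keq expr → x = 3.987; check Q = 4.193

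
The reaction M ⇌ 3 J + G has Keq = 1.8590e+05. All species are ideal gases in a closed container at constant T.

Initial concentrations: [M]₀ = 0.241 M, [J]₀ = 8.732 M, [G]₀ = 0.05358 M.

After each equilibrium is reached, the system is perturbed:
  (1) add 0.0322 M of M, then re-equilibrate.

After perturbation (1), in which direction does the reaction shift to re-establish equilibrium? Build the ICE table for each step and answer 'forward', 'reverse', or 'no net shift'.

Q₀ = 148 vs Keq = 1.8590e+05 ⇒ Q<K, forward
Step 1:
                   M          J          G
  init         0.241      8.732    0.05358
  Δ          -0.2397      0.719     0.2397
  eq        0.001332      9.451     0.2932
  solve Keq expr → x = 0.2397; check Q = 1.8590e+05
Then add 0.0322 M of M.
Step 2:
                   M          J          G
  init       0.03353      9.451     0.2932
  Δ         -0.03201    0.09603    0.03201
  eq        0.001522      9.547     0.3253
  solve Keq expr → x = 0.03201; check Q = 1.8590e+05

Direction: forward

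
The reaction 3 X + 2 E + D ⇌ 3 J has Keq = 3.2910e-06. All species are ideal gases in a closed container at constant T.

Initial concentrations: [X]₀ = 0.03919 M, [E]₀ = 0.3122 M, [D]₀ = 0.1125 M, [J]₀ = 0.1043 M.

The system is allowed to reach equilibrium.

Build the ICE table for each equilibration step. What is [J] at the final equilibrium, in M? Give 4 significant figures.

[J]_eq = 5.9001e-04 M

Q₀ = 1719 vs Keq = 3.2910e-06 ⇒ Q>K, reverse
Step 1:
                  X         E         D         J
  I         0.03919    0.3122    0.1125    0.1043
  C          0.1037   0.06914   0.03457   -0.1037
  E          0.1429    0.3813    0.1471 5.9001e-04
  solve Keq expr → x = -0.03457; check Q = 3.2910e-06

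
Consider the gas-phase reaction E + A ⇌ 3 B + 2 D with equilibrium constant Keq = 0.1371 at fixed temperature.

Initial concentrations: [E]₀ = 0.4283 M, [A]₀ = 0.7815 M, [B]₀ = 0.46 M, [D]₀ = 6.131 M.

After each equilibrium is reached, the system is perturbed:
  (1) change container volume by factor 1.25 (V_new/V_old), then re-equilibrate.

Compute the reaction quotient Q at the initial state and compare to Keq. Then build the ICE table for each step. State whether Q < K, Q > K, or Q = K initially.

Q₀ = 10.93; Q > K (proceeds reverse)

Q₀ = 10.93 vs Keq = 0.1371 ⇒ Q>K, reverse
Step 1:
                   E          A          B          D
  Initial     0.4283     0.7815       0.46      6.131
  Change      0.1121     0.1121    -0.3362    -0.2241
  Equil       0.5404     0.8936     0.1238      5.907
  solve Keq expr → x = -0.1121; check Q = 0.1371
Then change container volume by factor 1.25 (V_new/V_old).
Step 2:
                   E          A          B          D
  Initial     0.4323     0.7149    0.09904      4.725
  Change   -0.007766  -0.007766     0.0233    0.01553
  Equil       0.4245     0.7071     0.1223      4.741
  solve Keq expr → x = 0.007766; check Q = 0.1371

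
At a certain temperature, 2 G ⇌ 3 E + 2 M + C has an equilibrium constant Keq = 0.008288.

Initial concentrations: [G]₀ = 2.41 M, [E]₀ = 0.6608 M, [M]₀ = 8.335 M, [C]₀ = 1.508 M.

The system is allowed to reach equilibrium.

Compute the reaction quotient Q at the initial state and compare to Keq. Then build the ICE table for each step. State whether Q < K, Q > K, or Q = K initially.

Q₀ = 5.205; Q > K (proceeds reverse)

Q₀ = 5.205 vs Keq = 0.008288 ⇒ Q>K, reverse
Step 1:
                   G          E          M          C
  I             2.41     0.6608      8.335      1.508
  C           0.3794     -0.569    -0.3794    -0.1897
  E            2.789    0.09177      7.956      1.318
  solve Keq expr → x = -0.1897; check Q = 0.008288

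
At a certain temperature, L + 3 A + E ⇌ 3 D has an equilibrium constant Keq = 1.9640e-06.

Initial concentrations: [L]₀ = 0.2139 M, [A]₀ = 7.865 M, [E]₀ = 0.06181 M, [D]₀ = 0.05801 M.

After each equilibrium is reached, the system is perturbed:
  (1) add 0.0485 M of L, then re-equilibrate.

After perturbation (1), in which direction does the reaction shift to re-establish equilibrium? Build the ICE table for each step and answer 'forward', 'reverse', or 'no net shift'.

Direction: forward

Q₀ = 3.0349e-05 vs Keq = 1.9640e-06 ⇒ Q>K, reverse
Step 1:
                  L         A         E         D
  Initial    0.2139     7.865   0.06181   0.05801
  Change    0.01097    0.0329   0.01097   -0.0329
  Equil      0.2249     7.898   0.07278   0.02511
  solve Keq expr → x = -0.01097; check Q = 1.9640e-06
Then add 0.0485 M of L.
Step 2:
                  L         A         E         D
  Initial    0.2734     7.898   0.07278   0.02511
  Change  -5.3356e-04 -0.001601 -5.3356e-04  0.001601
  Equil      0.2728     7.896   0.07224   0.02671
  solve Keq expr → x = 5.3356e-04; check Q = 1.9640e-06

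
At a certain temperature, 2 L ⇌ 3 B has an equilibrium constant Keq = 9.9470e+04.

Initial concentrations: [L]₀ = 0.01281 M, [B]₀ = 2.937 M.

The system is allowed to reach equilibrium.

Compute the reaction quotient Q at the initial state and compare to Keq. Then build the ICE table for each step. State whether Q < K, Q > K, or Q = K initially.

Q₀ = 1.5439e+05; Q > K (proceeds reverse)

Q₀ = 1.5439e+05 vs Keq = 9.9470e+04 ⇒ Q>K, reverse
Step 1:
                   L          B
  I          0.01281      2.937
  C         0.003111  -0.004667
  E          0.01592      2.932
  solve Keq expr → x = -0.001556; check Q = 9.9470e+04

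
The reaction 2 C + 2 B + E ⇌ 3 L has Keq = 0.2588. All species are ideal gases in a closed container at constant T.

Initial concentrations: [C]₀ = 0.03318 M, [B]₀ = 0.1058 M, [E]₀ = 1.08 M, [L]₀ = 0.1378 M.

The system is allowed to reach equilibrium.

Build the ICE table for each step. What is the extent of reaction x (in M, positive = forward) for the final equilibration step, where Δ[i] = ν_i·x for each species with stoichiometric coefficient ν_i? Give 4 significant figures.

x = -0.03175 M

Q₀ = 196.6 vs Keq = 0.2588 ⇒ Q>K, reverse
Step 1:
                   C          B          E          L
  Initial    0.03318     0.1058       1.08     0.1378
  Change      0.0635     0.0635    0.03175   -0.09524
  Equil      0.09668     0.1693      1.112    0.04256
  solve Keq expr → x = -0.03175; check Q = 0.2588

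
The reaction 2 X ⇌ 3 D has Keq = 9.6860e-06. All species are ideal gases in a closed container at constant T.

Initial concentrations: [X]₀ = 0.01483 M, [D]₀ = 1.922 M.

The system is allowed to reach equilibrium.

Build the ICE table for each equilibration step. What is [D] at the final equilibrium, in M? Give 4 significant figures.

[D]_eq = 0.02512 M

Q₀ = 3.2283e+04 vs Keq = 9.6860e-06 ⇒ Q>K, reverse
Step 1:
                  X         D
  Initial   0.01483     1.922
  Change      1.265    -1.897
  Equil       1.279   0.02512
  solve Keq expr → x = -0.6323; check Q = 9.6860e-06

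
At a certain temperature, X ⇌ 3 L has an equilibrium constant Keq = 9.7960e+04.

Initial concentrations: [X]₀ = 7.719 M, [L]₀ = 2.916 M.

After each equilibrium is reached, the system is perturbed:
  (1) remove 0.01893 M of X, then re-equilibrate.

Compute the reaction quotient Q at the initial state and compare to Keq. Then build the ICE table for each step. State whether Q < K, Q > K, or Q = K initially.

Q₀ = 3.212 vs Keq = 9.7960e+04 ⇒ Q<K, forward
Step 1:
                  X         L
  init        7.719     2.916
  Δ          -7.549     22.65
  eq         0.1705     25.56
  solve Keq expr → x = 7.549; check Q = 9.7960e+04
Then remove 0.01893 M of X.
Step 2:
                  X         L
  init       0.1516     25.56
  Δ         0.01786  -0.05358
  eq         0.1694     25.51
  solve Keq expr → x = -0.01786; check Q = 9.7960e+04

Q₀ = 3.212; Q < K (proceeds forward)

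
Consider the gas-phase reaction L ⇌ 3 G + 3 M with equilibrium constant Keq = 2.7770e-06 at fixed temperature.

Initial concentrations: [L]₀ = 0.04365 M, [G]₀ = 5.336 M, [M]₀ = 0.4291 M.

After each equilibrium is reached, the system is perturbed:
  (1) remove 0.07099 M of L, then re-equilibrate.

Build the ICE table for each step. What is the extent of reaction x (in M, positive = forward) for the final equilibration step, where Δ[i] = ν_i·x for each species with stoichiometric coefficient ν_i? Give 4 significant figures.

x = -8.0492e-05 M

Q₀ = 275 vs Keq = 2.7770e-06 ⇒ Q>K, reverse
Step 1:
                  L         G         M
  I         0.04365     5.336    0.4291
  C          0.1425   -0.4275   -0.4275
  E          0.1861     4.909  0.001635
  solve Keq expr → x = -0.1425; check Q = 2.7770e-06
Then remove 0.07099 M of L.
Step 2:
                  L         G         M
  I          0.1151     4.909  0.001635
  C       8.0492e-05 -2.4148e-04 -2.4148e-04
  E          0.1152     4.908  0.001394
  solve Keq expr → x = -8.0492e-05; check Q = 2.7770e-06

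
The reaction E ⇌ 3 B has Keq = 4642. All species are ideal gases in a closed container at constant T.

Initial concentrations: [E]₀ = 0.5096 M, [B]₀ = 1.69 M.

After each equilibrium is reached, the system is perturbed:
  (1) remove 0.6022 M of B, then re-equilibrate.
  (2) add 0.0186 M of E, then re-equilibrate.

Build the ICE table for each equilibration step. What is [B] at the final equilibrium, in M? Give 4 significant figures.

[B]_eq = 2.66 M

Q₀ = 9.472 vs Keq = 4642 ⇒ Q<K, forward
Step 1:
                    E           B
  I            0.5096        1.69
  C           -0.5026       1.508
  E          0.007044       3.198
  solve Keq expr → x = 0.5026; check Q = 4642
Then remove 0.6022 M of B.
Step 2:
                    E           B
  I          0.007044       2.595
  C         -0.003235    0.009704
  E          0.003809       2.605
  solve Keq expr → x = 0.003235; check Q = 4642
Then add 0.0186 M of E.
Step 3:
                    E           B
  I           0.02241       2.605
  C          -0.01835     0.05506
  E          0.004056        2.66
  solve Keq expr → x = 0.01835; check Q = 4642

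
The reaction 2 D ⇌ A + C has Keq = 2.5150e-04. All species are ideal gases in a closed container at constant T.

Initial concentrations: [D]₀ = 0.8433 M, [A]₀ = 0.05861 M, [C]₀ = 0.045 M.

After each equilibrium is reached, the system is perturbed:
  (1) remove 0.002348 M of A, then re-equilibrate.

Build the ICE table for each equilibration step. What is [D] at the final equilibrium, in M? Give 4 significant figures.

[D]_eq = 0.9135 M

Q₀ = 0.003709 vs Keq = 2.5150e-04 ⇒ Q>K, reverse
Step 1:
                    D           A           C
  I            0.8433     0.05861       0.045
  C           0.07156    -0.03578    -0.03578
  E            0.9149     0.02283     0.00922
  solve Keq expr → x = -0.03578; check Q = 2.5150e-04
Then remove 0.002348 M of A.
Step 2:
                    D           A           C
  I            0.9149     0.02048     0.00922
  C         -0.001383  6.9136e-04  6.9136e-04
  E            0.9135     0.02117    0.009912
  solve Keq expr → x = 6.9136e-04; check Q = 2.5150e-04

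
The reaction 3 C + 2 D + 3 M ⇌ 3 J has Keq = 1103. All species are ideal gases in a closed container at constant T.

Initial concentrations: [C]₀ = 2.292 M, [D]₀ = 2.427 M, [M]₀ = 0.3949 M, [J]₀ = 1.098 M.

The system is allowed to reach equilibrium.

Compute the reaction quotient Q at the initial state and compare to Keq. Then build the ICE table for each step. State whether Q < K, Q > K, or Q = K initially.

Q₀ = 0.3031; Q < K (proceeds forward)

Q₀ = 0.3031 vs Keq = 1103 ⇒ Q<K, forward
Step 1:
                   C          D          M          J
  Initial      2.292      2.427     0.3949      1.098
  Change      -0.352    -0.2347     -0.352      0.352
  Equil         1.94      2.192    0.04287       1.45
  solve Keq expr → x = 0.1173; check Q = 1103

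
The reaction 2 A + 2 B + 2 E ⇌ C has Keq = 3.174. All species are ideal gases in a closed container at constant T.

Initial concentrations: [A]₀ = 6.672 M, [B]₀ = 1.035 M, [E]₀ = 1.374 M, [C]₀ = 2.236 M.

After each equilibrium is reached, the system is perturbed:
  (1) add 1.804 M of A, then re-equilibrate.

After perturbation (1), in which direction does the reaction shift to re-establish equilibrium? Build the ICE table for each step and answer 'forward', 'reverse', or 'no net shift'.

Q₀ = 0.02484 vs Keq = 3.174 ⇒ Q<K, forward
Step 1:
                   A          B          E          C
  Initial      6.672      1.035      1.374      2.236
  Change     -0.7767    -0.7767    -0.7767     0.3884
  Equil        5.895     0.2583     0.5973      2.624
  solve Keq expr → x = 0.3884; check Q = 3.174
Then add 1.804 M of A.
Step 2:
                   A          B          E          C
  Initial      7.699     0.2583     0.5973      2.624
  Change    -0.04307   -0.04307   -0.04307    0.02153
  Equil        7.656     0.2152     0.5542      2.646
  solve Keq expr → x = 0.02153; check Q = 3.174

Direction: forward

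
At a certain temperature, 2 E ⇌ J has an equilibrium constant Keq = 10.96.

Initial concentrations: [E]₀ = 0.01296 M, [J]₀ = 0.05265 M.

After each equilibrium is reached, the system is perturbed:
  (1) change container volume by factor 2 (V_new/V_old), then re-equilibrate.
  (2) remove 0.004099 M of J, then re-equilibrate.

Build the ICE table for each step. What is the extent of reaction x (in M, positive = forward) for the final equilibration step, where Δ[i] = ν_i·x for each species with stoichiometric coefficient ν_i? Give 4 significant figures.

Q₀ = 313.5 vs Keq = 10.96 ⇒ Q>K, reverse
Step 1:
                    E           J
  Initial     0.01296     0.05265
  Change      0.04114    -0.02057
  Equil        0.0541     0.03208
  solve Keq expr → x = -0.02057; check Q = 10.96
Then change container volume by factor 2 (V_new/V_old).
Step 2:
                    E           J
  Initial     0.02705     0.01604
  Change     0.006865   -0.003433
  Equil       0.03392     0.01261
  solve Keq expr → x = -0.003433; check Q = 10.96
Then remove 0.004099 M of J.
Step 3:
                    E           J
  Initial     0.03392    0.008508
  Change    -0.003398    0.001699
  Equil       0.03052     0.01021
  solve Keq expr → x = 0.001699; check Q = 10.96

x = 0.001699 M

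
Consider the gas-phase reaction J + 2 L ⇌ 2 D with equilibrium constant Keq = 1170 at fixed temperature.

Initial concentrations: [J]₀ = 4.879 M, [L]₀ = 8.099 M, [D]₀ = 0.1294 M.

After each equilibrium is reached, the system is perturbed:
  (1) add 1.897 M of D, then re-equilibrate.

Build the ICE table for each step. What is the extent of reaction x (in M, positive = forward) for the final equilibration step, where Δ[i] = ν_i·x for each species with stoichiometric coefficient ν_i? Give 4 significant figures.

Q₀ = 5.2321e-05 vs Keq = 1170 ⇒ Q<K, forward
Step 1:
                    J           L           D
  Initial       4.879       8.099      0.1294
  Change        -3.93      -7.859       7.859
  Equil        0.9494      0.2397       7.989
  solve Keq expr → x = 3.93; check Q = 1170
Then add 1.897 M of D.
Step 2:
                    J           L           D
  Initial      0.9494      0.2397       9.886
  Change      0.02573     0.05146    -0.05146
  Equil        0.9751      0.2912       9.834
  solve Keq expr → x = -0.02573; check Q = 1170

x = -0.02573 M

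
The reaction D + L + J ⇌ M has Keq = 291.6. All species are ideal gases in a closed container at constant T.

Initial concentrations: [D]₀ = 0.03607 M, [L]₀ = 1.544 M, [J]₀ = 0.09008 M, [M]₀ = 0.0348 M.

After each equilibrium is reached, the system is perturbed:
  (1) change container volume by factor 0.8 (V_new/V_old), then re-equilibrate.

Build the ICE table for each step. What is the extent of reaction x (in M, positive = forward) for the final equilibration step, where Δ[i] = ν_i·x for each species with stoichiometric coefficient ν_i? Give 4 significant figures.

Q₀ = 6.937 vs Keq = 291.6 ⇒ Q<K, forward
Step 1:
                  D         L         J         M
  I         0.03607     1.544   0.09008    0.0348
  C        -0.03334  -0.03334  -0.03334   0.03334
  E        0.002727     1.511   0.05674   0.06814
  solve Keq expr → x = 0.03334; check Q = 291.6
Then change container volume by factor 0.8 (V_new/V_old).
Step 2:
                  D         L         J         M
  I        0.003408     1.888   0.07092   0.08518
  C       -0.001159 -0.001159 -0.001159  0.001159
  E        0.002249     1.887   0.06976   0.08634
  solve Keq expr → x = 0.001159; check Q = 291.6

x = 0.001159 M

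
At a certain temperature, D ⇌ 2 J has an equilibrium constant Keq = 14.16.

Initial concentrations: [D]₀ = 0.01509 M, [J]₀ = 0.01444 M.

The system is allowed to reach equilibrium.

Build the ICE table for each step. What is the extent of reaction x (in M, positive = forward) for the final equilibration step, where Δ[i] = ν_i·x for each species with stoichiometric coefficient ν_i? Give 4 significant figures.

x = 0.01495 M

Q₀ = 0.01382 vs Keq = 14.16 ⇒ Q<K, forward
Step 1:
                   D          J
  I          0.01509    0.01444
  C         -0.01495     0.0299
  E       1.3886e-04    0.04434
  solve Keq expr → x = 0.01495; check Q = 14.16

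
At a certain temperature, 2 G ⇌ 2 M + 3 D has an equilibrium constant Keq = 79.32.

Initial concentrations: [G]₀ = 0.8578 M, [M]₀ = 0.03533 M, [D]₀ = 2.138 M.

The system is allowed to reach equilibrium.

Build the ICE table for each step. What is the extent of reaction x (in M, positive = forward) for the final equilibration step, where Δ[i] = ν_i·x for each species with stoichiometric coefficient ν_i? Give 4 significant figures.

Q₀ = 0.01658 vs Keq = 79.32 ⇒ Q<K, forward
Step 1:
                   G          M          D
  init        0.8578    0.03533      2.138
  Δ          -0.5349     0.5349     0.8024
  eq          0.3229     0.5703       2.94
  solve Keq expr → x = 0.2675; check Q = 79.32

x = 0.2675 M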